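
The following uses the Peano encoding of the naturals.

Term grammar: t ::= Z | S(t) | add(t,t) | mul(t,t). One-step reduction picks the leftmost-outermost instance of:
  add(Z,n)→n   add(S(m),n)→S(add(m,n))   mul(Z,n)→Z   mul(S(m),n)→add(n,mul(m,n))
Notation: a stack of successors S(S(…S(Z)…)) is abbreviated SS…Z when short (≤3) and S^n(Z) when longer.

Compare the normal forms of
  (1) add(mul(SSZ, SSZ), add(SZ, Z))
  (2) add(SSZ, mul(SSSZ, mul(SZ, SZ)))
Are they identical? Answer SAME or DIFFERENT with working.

Term A:
  start: add(mul(SSZ, SSZ), add(SZ, Z))
  [1] add(add(SSZ, mul(SZ, SSZ)), add(SZ, Z))
  [2] add(S(add(SZ, mul(SZ, SSZ))), add(SZ, Z))
  [3] S(add(add(SZ, mul(SZ, SSZ)), add(SZ, Z)))
  [4] S(add(S(add(Z, mul(SZ, SSZ))), add(SZ, Z)))
  [5] S(S(add(add(Z, mul(SZ, SSZ)), add(SZ, Z))))
  [6] S(S(add(mul(SZ, SSZ), add(SZ, Z))))
  [7] S(S(add(add(SSZ, mul(Z, SSZ)), add(SZ, Z))))
  [8] S(S(add(S(add(SZ, mul(Z, SSZ))), add(SZ, Z))))
  [9] S(S(S(add(add(SZ, mul(Z, SSZ)), add(SZ, Z)))))
  [10] S(S(S(add(S(add(Z, mul(Z, SSZ))), add(SZ, Z)))))
  [11] S(S(S(S(add(add(Z, mul(Z, SSZ)), add(SZ, Z))))))
  [12] S(S(S(S(add(mul(Z, SSZ), add(SZ, Z))))))
  [13] S(S(S(S(add(Z, add(SZ, Z))))))
  [14] S(S(S(S(add(SZ, Z)))))
  [15] S(S(S(S(S(add(Z, Z))))))
  [16] S^5(Z)

Term B:
  start: add(SSZ, mul(SSSZ, mul(SZ, SZ)))
  [1] S(add(SZ, mul(SSSZ, mul(SZ, SZ))))
  [2] S(S(add(Z, mul(SSSZ, mul(SZ, SZ)))))
  [3] S(S(mul(SSSZ, mul(SZ, SZ))))
  [4] S(S(add(mul(SZ, SZ), mul(SSZ, mul(SZ, SZ)))))
  [5] S(S(add(add(SZ, mul(Z, SZ)), mul(SSZ, mul(SZ, SZ)))))
  [6] S(S(add(S(add(Z, mul(Z, SZ))), mul(SSZ, mul(SZ, SZ)))))
  [7] S(S(S(add(add(Z, mul(Z, SZ)), mul(SSZ, mul(SZ, SZ))))))
  [8] S(S(S(add(mul(Z, SZ), mul(SSZ, mul(SZ, SZ))))))
  [9] S(S(S(add(Z, mul(SSZ, mul(SZ, SZ))))))
  [10] S(S(S(mul(SSZ, mul(SZ, SZ)))))
  [11] S(S(S(add(mul(SZ, SZ), mul(SZ, mul(SZ, SZ))))))
  [12] S(S(S(add(add(SZ, mul(Z, SZ)), mul(SZ, mul(SZ, SZ))))))
  [13] S(S(S(add(S(add(Z, mul(Z, SZ))), mul(SZ, mul(SZ, SZ))))))
  [14] S(S(S(S(add(add(Z, mul(Z, SZ)), mul(SZ, mul(SZ, SZ)))))))
  [15] S(S(S(S(add(mul(Z, SZ), mul(SZ, mul(SZ, SZ)))))))
  [16] S(S(S(S(add(Z, mul(SZ, mul(SZ, SZ)))))))
  [17] S(S(S(S(mul(SZ, mul(SZ, SZ))))))
  [18] S(S(S(S(add(mul(SZ, SZ), mul(Z, mul(SZ, SZ)))))))
  [19] S(S(S(S(add(add(SZ, mul(Z, SZ)), mul(Z, mul(SZ, SZ)))))))
  [20] S(S(S(S(add(S(add(Z, mul(Z, SZ))), mul(Z, mul(SZ, SZ)))))))
  [21] S(S(S(S(S(add(add(Z, mul(Z, SZ)), mul(Z, mul(SZ, SZ))))))))
  [22] S(S(S(S(S(add(mul(Z, SZ), mul(Z, mul(SZ, SZ))))))))
  [23] S(S(S(S(S(add(Z, mul(Z, mul(SZ, SZ))))))))
  [24] S(S(S(S(S(mul(Z, mul(SZ, SZ)))))))
  [25] S^5(Z)

Answer: SAME — A ⇓ S^5(Z), B ⇓ S^5(Z)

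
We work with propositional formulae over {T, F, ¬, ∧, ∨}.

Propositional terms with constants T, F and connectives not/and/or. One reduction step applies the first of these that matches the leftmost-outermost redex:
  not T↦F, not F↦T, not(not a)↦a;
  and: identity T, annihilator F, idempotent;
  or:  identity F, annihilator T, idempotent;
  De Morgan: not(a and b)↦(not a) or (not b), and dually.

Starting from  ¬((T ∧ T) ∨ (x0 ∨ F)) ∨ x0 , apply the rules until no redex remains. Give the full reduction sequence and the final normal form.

  start: ¬((T ∧ T) ∨ (x0 ∨ F)) ∨ x0
  →1  (¬(T ∧ T) ∧ ¬(x0 ∨ F)) ∨ x0
  →2  ((¬T ∨ ¬T) ∧ ¬(x0 ∨ F)) ∨ x0
  →3  (¬T ∧ ¬(x0 ∨ F)) ∨ x0
  →4  (F ∧ ¬(x0 ∨ F)) ∨ x0
  →5  F ∨ x0
  →6  x0

Answer: normal form = x0  (in 6 steps)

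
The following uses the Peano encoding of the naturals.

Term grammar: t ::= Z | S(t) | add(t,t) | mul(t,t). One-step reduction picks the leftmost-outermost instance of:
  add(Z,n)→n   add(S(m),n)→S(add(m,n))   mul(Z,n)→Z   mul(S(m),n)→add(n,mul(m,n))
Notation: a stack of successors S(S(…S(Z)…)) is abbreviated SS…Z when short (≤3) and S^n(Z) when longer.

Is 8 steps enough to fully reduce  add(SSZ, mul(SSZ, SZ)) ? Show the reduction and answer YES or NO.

  start: add(SSZ, mul(SSZ, SZ))
  [1] S(add(SZ, mul(SSZ, SZ)))
  [2] S(S(add(Z, mul(SSZ, SZ))))
  [3] S(S(mul(SSZ, SZ)))
  [4] S(S(add(SZ, mul(SZ, SZ))))
  [5] S(S(S(add(Z, mul(SZ, SZ)))))
  [6] S(S(S(mul(SZ, SZ))))
  [7] S(S(S(add(SZ, mul(Z, SZ)))))
  [8] S(S(S(S(add(Z, mul(Z, SZ))))))

Answer: NO — after 8 steps the term is S(S(S(S(add(Z, mul(Z, SZ)))))), not yet normal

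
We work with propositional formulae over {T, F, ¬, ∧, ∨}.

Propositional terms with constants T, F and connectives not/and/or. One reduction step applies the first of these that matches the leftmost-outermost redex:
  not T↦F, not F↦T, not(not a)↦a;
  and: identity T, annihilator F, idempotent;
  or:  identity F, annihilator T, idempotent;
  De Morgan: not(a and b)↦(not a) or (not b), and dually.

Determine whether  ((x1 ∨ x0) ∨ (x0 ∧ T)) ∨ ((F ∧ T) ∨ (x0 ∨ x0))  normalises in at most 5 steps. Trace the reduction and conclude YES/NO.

Answer: YES — reaches normal form ((x1 ∨ x0) ∨ x0) ∨ x0 in 4 ≤ 5 steps

Working:
  start: ((x1 ∨ x0) ∨ (x0 ∧ T)) ∨ ((F ∧ T) ∨ (x0 ∨ x0))
  step 1: ((x1 ∨ x0) ∨ x0) ∨ ((F ∧ T) ∨ (x0 ∨ x0))
  step 2: ((x1 ∨ x0) ∨ x0) ∨ (F ∨ (x0 ∨ x0))
  step 3: ((x1 ∨ x0) ∨ x0) ∨ (x0 ∨ x0)
  step 4: ((x1 ∨ x0) ∨ x0) ∨ x0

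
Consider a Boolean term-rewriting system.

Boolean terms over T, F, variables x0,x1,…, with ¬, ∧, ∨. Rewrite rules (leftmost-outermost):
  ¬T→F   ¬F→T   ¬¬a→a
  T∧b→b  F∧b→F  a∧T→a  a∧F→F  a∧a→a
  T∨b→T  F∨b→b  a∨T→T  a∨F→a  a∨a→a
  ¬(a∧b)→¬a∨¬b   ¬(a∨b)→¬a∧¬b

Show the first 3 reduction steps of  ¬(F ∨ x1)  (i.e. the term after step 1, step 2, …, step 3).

Answer: after 3 steps: ¬x1

Reduction:
  start: ¬(F ∨ x1)
  [1] ¬F ∧ ¬x1
  [2] T ∧ ¬x1
  [3] ¬x1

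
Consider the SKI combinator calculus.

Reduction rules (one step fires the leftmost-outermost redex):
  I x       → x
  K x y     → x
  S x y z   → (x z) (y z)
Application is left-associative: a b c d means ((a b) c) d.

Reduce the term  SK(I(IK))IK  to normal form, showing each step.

  start: SK(I(IK))IK
  step 1: KI(I(IK)I)K
  step 2: IK
  step 3: K

Answer: normal form = K  (in 3 steps)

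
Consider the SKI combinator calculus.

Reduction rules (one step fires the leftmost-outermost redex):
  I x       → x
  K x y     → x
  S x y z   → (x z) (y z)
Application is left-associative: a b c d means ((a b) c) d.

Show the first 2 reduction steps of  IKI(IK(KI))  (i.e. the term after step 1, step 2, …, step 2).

  start: IKI(IK(KI))
  step 1: KI(IK(KI))
  step 2: I

Answer: after 2 steps: I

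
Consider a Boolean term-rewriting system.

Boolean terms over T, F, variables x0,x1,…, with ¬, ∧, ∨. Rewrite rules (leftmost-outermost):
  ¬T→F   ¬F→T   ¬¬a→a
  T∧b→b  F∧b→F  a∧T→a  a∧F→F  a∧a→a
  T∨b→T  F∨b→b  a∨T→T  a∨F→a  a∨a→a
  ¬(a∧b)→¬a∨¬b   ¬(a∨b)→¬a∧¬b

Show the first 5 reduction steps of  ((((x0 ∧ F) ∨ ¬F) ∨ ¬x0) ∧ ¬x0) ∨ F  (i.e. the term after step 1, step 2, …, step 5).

Answer: after 5 steps: T ∧ ¬x0

Derivation:
  start: ((((x0 ∧ F) ∨ ¬F) ∨ ¬x0) ∧ ¬x0) ∨ F
  →1  (((x0 ∧ F) ∨ ¬F) ∨ ¬x0) ∧ ¬x0
  →2  ((F ∨ ¬F) ∨ ¬x0) ∧ ¬x0
  →3  (¬F ∨ ¬x0) ∧ ¬x0
  →4  (T ∨ ¬x0) ∧ ¬x0
  →5  T ∧ ¬x0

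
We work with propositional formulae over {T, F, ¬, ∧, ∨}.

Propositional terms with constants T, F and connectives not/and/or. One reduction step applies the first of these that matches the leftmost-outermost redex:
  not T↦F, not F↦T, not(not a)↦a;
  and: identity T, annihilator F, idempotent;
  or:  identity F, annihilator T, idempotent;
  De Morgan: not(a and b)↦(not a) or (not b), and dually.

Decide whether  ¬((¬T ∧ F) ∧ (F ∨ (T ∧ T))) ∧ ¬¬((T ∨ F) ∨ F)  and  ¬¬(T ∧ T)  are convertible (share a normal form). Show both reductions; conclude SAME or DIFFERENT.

Term A:
  start: ¬((¬T ∧ F) ∧ (F ∨ (T ∧ T))) ∧ ¬¬((T ∨ F) ∨ F)
  [1] (¬(¬T ∧ F) ∨ ¬(F ∨ (T ∧ T))) ∧ ¬¬((T ∨ F) ∨ F)
  [2] ((¬¬T ∨ ¬F) ∨ ¬(F ∨ (T ∧ T))) ∧ ¬¬((T ∨ F) ∨ F)
  [3] ((T ∨ ¬F) ∨ ¬(F ∨ (T ∧ T))) ∧ ¬¬((T ∨ F) ∨ F)
  [4] (T ∨ ¬(F ∨ (T ∧ T))) ∧ ¬¬((T ∨ F) ∨ F)
  [5] T ∧ ¬¬((T ∨ F) ∨ F)
  [6] ¬¬((T ∨ F) ∨ F)
  [7] (T ∨ F) ∨ F
  [8] T ∨ F
  [9] T

Term B:
  start: ¬¬(T ∧ T)
  [1] T ∧ T
  [2] T

Answer: SAME — A ⇓ T, B ⇓ T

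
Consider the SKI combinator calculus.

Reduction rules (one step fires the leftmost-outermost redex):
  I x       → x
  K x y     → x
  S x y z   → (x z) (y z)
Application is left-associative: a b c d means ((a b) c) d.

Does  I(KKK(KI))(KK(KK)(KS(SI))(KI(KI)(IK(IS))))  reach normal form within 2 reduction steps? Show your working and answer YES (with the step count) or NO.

Answer: NO — after 2 steps the term is K(KI)(KK(KK)(KS(SI))(KI(KI)(IK(IS)))), not yet normal

Derivation:
  start: I(KKK(KI))(KK(KK)(KS(SI))(KI(KI)(IK(IS))))
  step 1: KKK(KI)(KK(KK)(KS(SI))(KI(KI)(IK(IS))))
  step 2: K(KI)(KK(KK)(KS(SI))(KI(KI)(IK(IS))))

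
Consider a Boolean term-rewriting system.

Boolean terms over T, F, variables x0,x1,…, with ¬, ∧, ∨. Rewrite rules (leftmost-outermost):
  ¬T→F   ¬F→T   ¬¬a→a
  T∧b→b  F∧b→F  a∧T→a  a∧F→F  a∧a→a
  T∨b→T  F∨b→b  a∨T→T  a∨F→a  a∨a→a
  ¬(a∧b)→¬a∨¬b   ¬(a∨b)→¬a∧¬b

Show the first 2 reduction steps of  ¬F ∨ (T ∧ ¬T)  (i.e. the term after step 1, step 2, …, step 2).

  start: ¬F ∨ (T ∧ ¬T)
  step 1: T ∨ (T ∧ ¬T)
  step 2: T

Answer: after 2 steps: T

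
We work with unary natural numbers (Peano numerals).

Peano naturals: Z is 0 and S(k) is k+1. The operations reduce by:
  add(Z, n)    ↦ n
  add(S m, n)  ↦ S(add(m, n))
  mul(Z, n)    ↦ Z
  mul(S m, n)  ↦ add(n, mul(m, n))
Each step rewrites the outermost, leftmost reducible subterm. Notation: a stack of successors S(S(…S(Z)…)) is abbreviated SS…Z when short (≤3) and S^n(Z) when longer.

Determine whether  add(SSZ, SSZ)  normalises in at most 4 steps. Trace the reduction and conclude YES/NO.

Answer: YES — reaches normal form S^4(Z) in 3 ≤ 4 steps

Derivation:
  start: add(SSZ, SSZ)
  [1] S(add(SZ, SSZ))
  [2] S(S(add(Z, SSZ)))
  [3] S^4(Z)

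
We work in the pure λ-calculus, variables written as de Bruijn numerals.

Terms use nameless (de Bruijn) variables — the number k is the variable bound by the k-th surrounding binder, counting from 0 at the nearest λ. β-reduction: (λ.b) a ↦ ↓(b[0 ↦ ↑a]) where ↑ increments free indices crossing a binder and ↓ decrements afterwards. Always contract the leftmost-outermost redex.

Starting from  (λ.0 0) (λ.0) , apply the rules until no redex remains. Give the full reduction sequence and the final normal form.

  start: (λ.0 0) (λ.0)
  step 1: (λ.0) (λ.0)
  step 2: λ.0

Answer: normal form = λ.0  (in 2 steps)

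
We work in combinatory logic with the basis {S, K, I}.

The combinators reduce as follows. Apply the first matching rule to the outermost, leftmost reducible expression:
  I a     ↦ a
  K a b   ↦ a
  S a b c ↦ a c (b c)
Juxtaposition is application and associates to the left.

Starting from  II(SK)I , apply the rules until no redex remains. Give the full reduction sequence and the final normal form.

  start: II(SK)I
  step 1: I(SK)I
  step 2: SKI

Answer: normal form = SKI  (in 2 steps)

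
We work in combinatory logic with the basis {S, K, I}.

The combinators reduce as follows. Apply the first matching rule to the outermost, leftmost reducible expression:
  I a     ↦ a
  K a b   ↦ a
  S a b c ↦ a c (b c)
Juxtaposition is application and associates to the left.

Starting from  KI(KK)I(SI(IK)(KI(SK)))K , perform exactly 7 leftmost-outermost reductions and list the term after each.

  start: KI(KK)I(SI(IK)(KI(SK)))K
  [1] II(SI(IK)(KI(SK)))K
  [2] I(SI(IK)(KI(SK)))K
  [3] SI(IK)(KI(SK))K
  [4] I(KI(SK))(IK(KI(SK)))K
  [5] KI(SK)(IK(KI(SK)))K
  [6] I(IK(KI(SK)))K
  [7] IK(KI(SK))K

Answer: after 7 steps: IK(KI(SK))K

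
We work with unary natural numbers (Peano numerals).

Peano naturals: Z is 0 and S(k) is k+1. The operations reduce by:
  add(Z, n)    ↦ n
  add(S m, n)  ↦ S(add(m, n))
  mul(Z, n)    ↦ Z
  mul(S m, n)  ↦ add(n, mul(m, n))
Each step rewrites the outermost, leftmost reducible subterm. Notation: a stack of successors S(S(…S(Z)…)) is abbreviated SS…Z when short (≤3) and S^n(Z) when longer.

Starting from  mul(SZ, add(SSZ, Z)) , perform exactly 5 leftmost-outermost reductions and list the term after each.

  start: mul(SZ, add(SSZ, Z))
  [1] add(add(SSZ, Z), mul(Z, add(SSZ, Z)))
  [2] add(S(add(SZ, Z)), mul(Z, add(SSZ, Z)))
  [3] S(add(add(SZ, Z), mul(Z, add(SSZ, Z))))
  [4] S(add(S(add(Z, Z)), mul(Z, add(SSZ, Z))))
  [5] S(S(add(add(Z, Z), mul(Z, add(SSZ, Z)))))

Answer: after 5 steps: S(S(add(add(Z, Z), mul(Z, add(SSZ, Z)))))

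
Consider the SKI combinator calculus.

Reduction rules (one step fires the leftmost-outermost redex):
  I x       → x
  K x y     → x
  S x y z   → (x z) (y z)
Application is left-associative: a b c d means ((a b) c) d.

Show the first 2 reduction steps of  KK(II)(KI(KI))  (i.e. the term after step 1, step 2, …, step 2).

Answer: after 2 steps: KI

Working:
  start: KK(II)(KI(KI))
  [1] K(KI(KI))
  [2] KI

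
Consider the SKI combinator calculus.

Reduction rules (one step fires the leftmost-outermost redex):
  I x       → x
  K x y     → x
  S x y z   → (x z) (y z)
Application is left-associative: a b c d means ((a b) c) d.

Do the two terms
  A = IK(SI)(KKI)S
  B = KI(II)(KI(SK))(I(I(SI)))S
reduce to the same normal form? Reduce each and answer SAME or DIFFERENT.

Answer: SAME — A ⇓ SIS, B ⇓ SIS

Derivation:
Term A:
  start: IK(SI)(KKI)S
  step 1: K(SI)(KKI)S
  step 2: SIS

Term B:
  start: KI(II)(KI(SK))(I(I(SI)))S
  step 1: I(KI(SK))(I(I(SI)))S
  step 2: KI(SK)(I(I(SI)))S
  step 3: I(I(I(SI)))S
  step 4: I(I(SI))S
  step 5: I(SI)S
  step 6: SIS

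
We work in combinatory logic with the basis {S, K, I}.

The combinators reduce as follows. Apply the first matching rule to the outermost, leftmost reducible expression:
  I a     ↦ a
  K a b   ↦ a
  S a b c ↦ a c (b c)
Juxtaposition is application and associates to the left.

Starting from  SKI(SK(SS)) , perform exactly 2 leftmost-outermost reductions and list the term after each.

  start: SKI(SK(SS))
  →1  K(SK(SS))(I(SK(SS)))
  →2  SK(SS)

Answer: after 2 steps: SK(SS)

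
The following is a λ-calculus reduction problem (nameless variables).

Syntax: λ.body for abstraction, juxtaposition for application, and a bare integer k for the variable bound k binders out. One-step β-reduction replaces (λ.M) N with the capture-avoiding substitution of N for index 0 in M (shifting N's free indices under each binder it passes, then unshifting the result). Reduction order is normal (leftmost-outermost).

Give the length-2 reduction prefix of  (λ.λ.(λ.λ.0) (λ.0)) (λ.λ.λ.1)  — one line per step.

  start: (λ.λ.(λ.λ.0) (λ.0)) (λ.λ.λ.1)
  [1] λ.(λ.λ.0) (λ.0)
  [2] λ.λ.0

Answer: after 2 steps: λ.λ.0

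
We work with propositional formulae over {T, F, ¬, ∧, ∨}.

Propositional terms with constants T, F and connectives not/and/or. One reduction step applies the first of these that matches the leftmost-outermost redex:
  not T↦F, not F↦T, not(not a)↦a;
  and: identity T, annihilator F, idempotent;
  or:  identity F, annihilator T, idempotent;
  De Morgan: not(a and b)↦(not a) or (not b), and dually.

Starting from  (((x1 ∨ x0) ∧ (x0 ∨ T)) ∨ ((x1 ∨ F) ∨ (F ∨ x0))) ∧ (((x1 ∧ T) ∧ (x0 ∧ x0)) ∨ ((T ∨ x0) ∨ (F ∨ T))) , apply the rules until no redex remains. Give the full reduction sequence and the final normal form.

Answer: normal form = x1 ∨ x0  (in 11 steps)

Working:
  start: (((x1 ∨ x0) ∧ (x0 ∨ T)) ∨ ((x1 ∨ F) ∨ (F ∨ x0))) ∧ (((x1 ∧ T) ∧ (x0 ∧ x0)) ∨ ((T ∨ x0) ∨ (F ∨ T)))
  →1  (((x1 ∨ x0) ∧ T) ∨ ((x1 ∨ F) ∨ (F ∨ x0))) ∧ (((x1 ∧ T) ∧ (x0 ∧ x0)) ∨ ((T ∨ x0) ∨ (F ∨ T)))
  →2  ((x1 ∨ x0) ∨ ((x1 ∨ F) ∨ (F ∨ x0))) ∧ (((x1 ∧ T) ∧ (x0 ∧ x0)) ∨ ((T ∨ x0) ∨ (F ∨ T)))
  →3  ((x1 ∨ x0) ∨ (x1 ∨ (F ∨ x0))) ∧ (((x1 ∧ T) ∧ (x0 ∧ x0)) ∨ ((T ∨ x0) ∨ (F ∨ T)))
  →4  ((x1 ∨ x0) ∨ (x1 ∨ x0)) ∧ (((x1 ∧ T) ∧ (x0 ∧ x0)) ∨ ((T ∨ x0) ∨ (F ∨ T)))
  →5  (x1 ∨ x0) ∧ (((x1 ∧ T) ∧ (x0 ∧ x0)) ∨ ((T ∨ x0) ∨ (F ∨ T)))
  →6  (x1 ∨ x0) ∧ ((x1 ∧ (x0 ∧ x0)) ∨ ((T ∨ x0) ∨ (F ∨ T)))
  →7  (x1 ∨ x0) ∧ ((x1 ∧ x0) ∨ ((T ∨ x0) ∨ (F ∨ T)))
  →8  (x1 ∨ x0) ∧ ((x1 ∧ x0) ∨ (T ∨ (F ∨ T)))
  →9  (x1 ∨ x0) ∧ ((x1 ∧ x0) ∨ T)
  →10  (x1 ∨ x0) ∧ T
  →11  x1 ∨ x0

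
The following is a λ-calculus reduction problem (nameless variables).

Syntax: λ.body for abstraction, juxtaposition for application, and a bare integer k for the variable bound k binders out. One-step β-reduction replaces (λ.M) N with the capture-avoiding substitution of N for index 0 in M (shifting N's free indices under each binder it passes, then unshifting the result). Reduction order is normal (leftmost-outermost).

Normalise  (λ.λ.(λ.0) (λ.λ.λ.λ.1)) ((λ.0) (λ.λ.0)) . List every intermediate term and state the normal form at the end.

  start: (λ.λ.(λ.0) (λ.λ.λ.λ.1)) ((λ.0) (λ.λ.0))
  step 1: λ.(λ.0) (λ.λ.λ.λ.1)
  step 2: λ.λ.λ.λ.λ.1

Answer: normal form = λ.λ.λ.λ.λ.1  (in 2 steps)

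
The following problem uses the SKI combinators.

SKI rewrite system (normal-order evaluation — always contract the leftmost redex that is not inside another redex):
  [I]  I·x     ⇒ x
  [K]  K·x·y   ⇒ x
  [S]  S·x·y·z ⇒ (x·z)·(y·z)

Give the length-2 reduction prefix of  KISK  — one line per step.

  start: KISK
  [1] IK
  [2] K

Answer: after 2 steps: K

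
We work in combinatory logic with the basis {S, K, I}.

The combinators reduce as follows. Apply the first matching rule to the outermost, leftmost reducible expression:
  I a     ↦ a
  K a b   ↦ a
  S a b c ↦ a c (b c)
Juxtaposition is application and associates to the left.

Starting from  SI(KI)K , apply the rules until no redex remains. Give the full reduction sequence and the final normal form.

Answer: normal form = KI  (in 3 steps)

Derivation:
  start: SI(KI)K
  step 1: IK(KIK)
  step 2: K(KIK)
  step 3: KI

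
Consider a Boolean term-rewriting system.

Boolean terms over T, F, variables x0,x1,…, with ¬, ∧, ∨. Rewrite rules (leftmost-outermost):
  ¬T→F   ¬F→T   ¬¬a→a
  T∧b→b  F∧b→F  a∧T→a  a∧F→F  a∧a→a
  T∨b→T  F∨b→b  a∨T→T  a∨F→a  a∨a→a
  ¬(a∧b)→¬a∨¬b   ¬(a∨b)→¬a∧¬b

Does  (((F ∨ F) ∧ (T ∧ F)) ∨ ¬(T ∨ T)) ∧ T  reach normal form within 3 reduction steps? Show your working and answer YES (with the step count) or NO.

  start: (((F ∨ F) ∧ (T ∧ F)) ∨ ¬(T ∨ T)) ∧ T
  step 1: ((F ∨ F) ∧ (T ∧ F)) ∨ ¬(T ∨ T)
  step 2: (F ∧ (T ∧ F)) ∨ ¬(T ∨ T)
  step 3: F ∨ ¬(T ∨ T)

Answer: NO — after 3 steps the term is F ∨ ¬(T ∨ T), not yet normal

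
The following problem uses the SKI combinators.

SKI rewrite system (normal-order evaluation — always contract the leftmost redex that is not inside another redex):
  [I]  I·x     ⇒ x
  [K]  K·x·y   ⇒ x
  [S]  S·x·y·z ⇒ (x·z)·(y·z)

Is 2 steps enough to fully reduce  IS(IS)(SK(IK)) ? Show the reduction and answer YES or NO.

Answer: NO — after 2 steps the term is SS(SK(IK)), not yet normal

Derivation:
  start: IS(IS)(SK(IK))
  step 1: S(IS)(SK(IK))
  step 2: SS(SK(IK))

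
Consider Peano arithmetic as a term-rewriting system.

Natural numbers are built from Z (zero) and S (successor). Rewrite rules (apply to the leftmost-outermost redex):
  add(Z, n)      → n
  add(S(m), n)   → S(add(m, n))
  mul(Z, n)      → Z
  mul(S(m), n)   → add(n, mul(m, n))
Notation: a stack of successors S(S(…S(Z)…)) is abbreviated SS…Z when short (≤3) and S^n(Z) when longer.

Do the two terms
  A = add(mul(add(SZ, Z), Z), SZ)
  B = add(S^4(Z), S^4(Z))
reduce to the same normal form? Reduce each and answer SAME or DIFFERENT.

Answer: DIFFERENT — A ⇓ SZ, B ⇓ S^8(Z)

Working:
Term A:
  start: add(mul(add(SZ, Z), Z), SZ)
  step 1: add(mul(S(add(Z, Z)), Z), SZ)
  step 2: add(add(Z, mul(add(Z, Z), Z)), SZ)
  step 3: add(mul(add(Z, Z), Z), SZ)
  step 4: add(mul(Z, Z), SZ)
  step 5: add(Z, SZ)
  step 6: SZ

Term B:
  start: add(S^4(Z), S^4(Z))
  step 1: S(add(SSSZ, S^4(Z)))
  step 2: S(S(add(SSZ, S^4(Z))))
  step 3: S(S(S(add(SZ, S^4(Z)))))
  step 4: S(S(S(S(add(Z, S^4(Z))))))
  step 5: S^8(Z)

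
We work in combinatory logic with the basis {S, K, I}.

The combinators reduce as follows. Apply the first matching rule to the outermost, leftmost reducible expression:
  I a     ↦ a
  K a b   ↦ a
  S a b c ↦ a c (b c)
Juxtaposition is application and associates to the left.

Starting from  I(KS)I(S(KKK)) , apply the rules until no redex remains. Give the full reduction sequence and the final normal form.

Answer: normal form = S(SK)  (in 3 steps)

Working:
  start: I(KS)I(S(KKK))
  step 1: KSI(S(KKK))
  step 2: S(S(KKK))
  step 3: S(SK)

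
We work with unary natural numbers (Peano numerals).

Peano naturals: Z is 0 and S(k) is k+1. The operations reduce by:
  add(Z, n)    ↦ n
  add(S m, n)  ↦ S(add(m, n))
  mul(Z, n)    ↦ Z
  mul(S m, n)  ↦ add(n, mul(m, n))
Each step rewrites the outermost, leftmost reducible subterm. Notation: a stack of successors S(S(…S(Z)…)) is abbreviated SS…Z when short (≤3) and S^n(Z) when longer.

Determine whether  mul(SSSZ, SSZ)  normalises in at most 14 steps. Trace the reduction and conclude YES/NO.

Answer: YES — reaches normal form S^6(Z) in 13 ≤ 14 steps

Derivation:
  start: mul(SSSZ, SSZ)
  →1  add(SSZ, mul(SSZ, SSZ))
  →2  S(add(SZ, mul(SSZ, SSZ)))
  →3  S(S(add(Z, mul(SSZ, SSZ))))
  →4  S(S(mul(SSZ, SSZ)))
  →5  S(S(add(SSZ, mul(SZ, SSZ))))
  →6  S(S(S(add(SZ, mul(SZ, SSZ)))))
  →7  S(S(S(S(add(Z, mul(SZ, SSZ))))))
  →8  S(S(S(S(mul(SZ, SSZ)))))
  →9  S(S(S(S(add(SSZ, mul(Z, SSZ))))))
  →10  S(S(S(S(S(add(SZ, mul(Z, SSZ)))))))
  →11  S(S(S(S(S(S(add(Z, mul(Z, SSZ))))))))
  →12  S(S(S(S(S(S(mul(Z, SSZ)))))))
  →13  S^6(Z)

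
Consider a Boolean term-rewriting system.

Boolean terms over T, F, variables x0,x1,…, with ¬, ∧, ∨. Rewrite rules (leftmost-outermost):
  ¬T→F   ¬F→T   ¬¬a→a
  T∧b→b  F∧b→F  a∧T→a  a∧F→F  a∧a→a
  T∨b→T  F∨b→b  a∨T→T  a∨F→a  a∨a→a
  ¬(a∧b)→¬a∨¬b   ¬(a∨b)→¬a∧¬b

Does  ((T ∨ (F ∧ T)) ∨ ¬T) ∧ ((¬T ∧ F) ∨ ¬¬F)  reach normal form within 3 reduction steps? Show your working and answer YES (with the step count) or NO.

Answer: NO — after 3 steps the term is (¬T ∧ F) ∨ ¬¬F, not yet normal

Reduction:
  start: ((T ∨ (F ∧ T)) ∨ ¬T) ∧ ((¬T ∧ F) ∨ ¬¬F)
  step 1: (T ∨ ¬T) ∧ ((¬T ∧ F) ∨ ¬¬F)
  step 2: T ∧ ((¬T ∧ F) ∨ ¬¬F)
  step 3: (¬T ∧ F) ∨ ¬¬F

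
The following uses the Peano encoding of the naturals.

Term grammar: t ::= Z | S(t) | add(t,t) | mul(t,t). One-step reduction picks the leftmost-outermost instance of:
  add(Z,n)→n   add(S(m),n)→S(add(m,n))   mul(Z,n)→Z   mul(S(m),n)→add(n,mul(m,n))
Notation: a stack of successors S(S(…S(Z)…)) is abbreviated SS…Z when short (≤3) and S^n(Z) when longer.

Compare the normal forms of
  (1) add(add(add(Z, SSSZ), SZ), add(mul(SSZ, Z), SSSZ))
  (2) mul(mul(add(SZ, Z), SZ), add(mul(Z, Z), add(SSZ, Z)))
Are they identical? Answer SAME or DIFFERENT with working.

Answer: DIFFERENT — A ⇓ S^7(Z), B ⇓ SSZ

Reduction:
Term A:
  start: add(add(add(Z, SSSZ), SZ), add(mul(SSZ, Z), SSSZ))
  →1  add(add(SSSZ, SZ), add(mul(SSZ, Z), SSSZ))
  →2  add(S(add(SSZ, SZ)), add(mul(SSZ, Z), SSSZ))
  →3  S(add(add(SSZ, SZ), add(mul(SSZ, Z), SSSZ)))
  →4  S(add(S(add(SZ, SZ)), add(mul(SSZ, Z), SSSZ)))
  →5  S(S(add(add(SZ, SZ), add(mul(SSZ, Z), SSSZ))))
  →6  S(S(add(S(add(Z, SZ)), add(mul(SSZ, Z), SSSZ))))
  →7  S(S(S(add(add(Z, SZ), add(mul(SSZ, Z), SSSZ)))))
  →8  S(S(S(add(SZ, add(mul(SSZ, Z), SSSZ)))))
  →9  S(S(S(S(add(Z, add(mul(SSZ, Z), SSSZ))))))
  →10  S(S(S(S(add(mul(SSZ, Z), SSSZ)))))
  →11  S(S(S(S(add(add(Z, mul(SZ, Z)), SSSZ)))))
  →12  S(S(S(S(add(mul(SZ, Z), SSSZ)))))
  →13  S(S(S(S(add(add(Z, mul(Z, Z)), SSSZ)))))
  →14  S(S(S(S(add(mul(Z, Z), SSSZ)))))
  →15  S(S(S(S(add(Z, SSSZ)))))
  →16  S^7(Z)

Term B:
  start: mul(mul(add(SZ, Z), SZ), add(mul(Z, Z), add(SSZ, Z)))
  →1  mul(mul(S(add(Z, Z)), SZ), add(mul(Z, Z), add(SSZ, Z)))
  →2  mul(add(SZ, mul(add(Z, Z), SZ)), add(mul(Z, Z), add(SSZ, Z)))
  →3  mul(S(add(Z, mul(add(Z, Z), SZ))), add(mul(Z, Z), add(SSZ, Z)))
  →4  add(add(mul(Z, Z), add(SSZ, Z)), mul(add(Z, mul(add(Z, Z), SZ)), add(mul(Z, Z), add(SSZ, Z))))
  →5  add(add(Z, add(SSZ, Z)), mul(add(Z, mul(add(Z, Z), SZ)), add(mul(Z, Z), add(SSZ, Z))))
  →6  add(add(SSZ, Z), mul(add(Z, mul(add(Z, Z), SZ)), add(mul(Z, Z), add(SSZ, Z))))
  →7  add(S(add(SZ, Z)), mul(add(Z, mul(add(Z, Z), SZ)), add(mul(Z, Z), add(SSZ, Z))))
  →8  S(add(add(SZ, Z), mul(add(Z, mul(add(Z, Z), SZ)), add(mul(Z, Z), add(SSZ, Z)))))
  →9  S(add(S(add(Z, Z)), mul(add(Z, mul(add(Z, Z), SZ)), add(mul(Z, Z), add(SSZ, Z)))))
  →10  S(S(add(add(Z, Z), mul(add(Z, mul(add(Z, Z), SZ)), add(mul(Z, Z), add(SSZ, Z))))))
  →11  S(S(add(Z, mul(add(Z, mul(add(Z, Z), SZ)), add(mul(Z, Z), add(SSZ, Z))))))
  →12  S(S(mul(add(Z, mul(add(Z, Z), SZ)), add(mul(Z, Z), add(SSZ, Z)))))
  →13  S(S(mul(mul(add(Z, Z), SZ), add(mul(Z, Z), add(SSZ, Z)))))
  →14  S(S(mul(mul(Z, SZ), add(mul(Z, Z), add(SSZ, Z)))))
  →15  S(S(mul(Z, add(mul(Z, Z), add(SSZ, Z)))))
  →16  SSZ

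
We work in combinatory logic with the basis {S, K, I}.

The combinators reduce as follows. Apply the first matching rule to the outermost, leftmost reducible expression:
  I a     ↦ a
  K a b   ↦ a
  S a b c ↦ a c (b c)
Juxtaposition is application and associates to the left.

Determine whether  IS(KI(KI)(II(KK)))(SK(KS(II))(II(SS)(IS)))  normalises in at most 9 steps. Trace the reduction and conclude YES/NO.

Answer: NO — after 9 steps the term is S(KK)(SS(IS)), not yet normal

Working:
  start: IS(KI(KI)(II(KK)))(SK(KS(II))(II(SS)(IS)))
  [1] S(KI(KI)(II(KK)))(SK(KS(II))(II(SS)(IS)))
  [2] S(I(II(KK)))(SK(KS(II))(II(SS)(IS)))
  [3] S(II(KK))(SK(KS(II))(II(SS)(IS)))
  [4] S(I(KK))(SK(KS(II))(II(SS)(IS)))
  [5] S(KK)(SK(KS(II))(II(SS)(IS)))
  [6] S(KK)(K(II(SS)(IS))(KS(II)(II(SS)(IS))))
  [7] S(KK)(II(SS)(IS))
  [8] S(KK)(I(SS)(IS))
  [9] S(KK)(SS(IS))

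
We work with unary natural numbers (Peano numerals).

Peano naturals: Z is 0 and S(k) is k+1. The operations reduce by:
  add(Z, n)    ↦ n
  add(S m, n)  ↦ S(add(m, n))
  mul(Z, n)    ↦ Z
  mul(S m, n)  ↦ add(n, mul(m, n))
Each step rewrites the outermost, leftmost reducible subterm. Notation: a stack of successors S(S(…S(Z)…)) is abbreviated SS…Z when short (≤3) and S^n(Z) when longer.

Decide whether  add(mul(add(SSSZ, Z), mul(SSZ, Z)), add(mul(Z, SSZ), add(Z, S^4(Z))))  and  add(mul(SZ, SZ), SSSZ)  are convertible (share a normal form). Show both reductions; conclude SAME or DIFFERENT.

Answer: SAME — A ⇓ S^4(Z), B ⇓ S^4(Z)

Derivation:
Term A:
  start: add(mul(add(SSSZ, Z), mul(SSZ, Z)), add(mul(Z, SSZ), add(Z, S^4(Z))))
  →1  add(mul(S(add(SSZ, Z)), mul(SSZ, Z)), add(mul(Z, SSZ), add(Z, S^4(Z))))
  →2  add(add(mul(SSZ, Z), mul(add(SSZ, Z), mul(SSZ, Z))), add(mul(Z, SSZ), add(Z, S^4(Z))))
  →3  add(add(add(Z, mul(SZ, Z)), mul(add(SSZ, Z), mul(SSZ, Z))), add(mul(Z, SSZ), add(Z, S^4(Z))))
  →4  add(add(mul(SZ, Z), mul(add(SSZ, Z), mul(SSZ, Z))), add(mul(Z, SSZ), add(Z, S^4(Z))))
  →5  add(add(add(Z, mul(Z, Z)), mul(add(SSZ, Z), mul(SSZ, Z))), add(mul(Z, SSZ), add(Z, S^4(Z))))
  →6  add(add(mul(Z, Z), mul(add(SSZ, Z), mul(SSZ, Z))), add(mul(Z, SSZ), add(Z, S^4(Z))))
  →7  add(add(Z, mul(add(SSZ, Z), mul(SSZ, Z))), add(mul(Z, SSZ), add(Z, S^4(Z))))
  →8  add(mul(add(SSZ, Z), mul(SSZ, Z)), add(mul(Z, SSZ), add(Z, S^4(Z))))
  →9  add(mul(S(add(SZ, Z)), mul(SSZ, Z)), add(mul(Z, SSZ), add(Z, S^4(Z))))
  →10  add(add(mul(SSZ, Z), mul(add(SZ, Z), mul(SSZ, Z))), add(mul(Z, SSZ), add(Z, S^4(Z))))
  →11  add(add(add(Z, mul(SZ, Z)), mul(add(SZ, Z), mul(SSZ, Z))), add(mul(Z, SSZ), add(Z, S^4(Z))))
  →12  add(add(mul(SZ, Z), mul(add(SZ, Z), mul(SSZ, Z))), add(mul(Z, SSZ), add(Z, S^4(Z))))
  →13  add(add(add(Z, mul(Z, Z)), mul(add(SZ, Z), mul(SSZ, Z))), add(mul(Z, SSZ), add(Z, S^4(Z))))
  →14  add(add(mul(Z, Z), mul(add(SZ, Z), mul(SSZ, Z))), add(mul(Z, SSZ), add(Z, S^4(Z))))
  →15  add(add(Z, mul(add(SZ, Z), mul(SSZ, Z))), add(mul(Z, SSZ), add(Z, S^4(Z))))
  →16  add(mul(add(SZ, Z), mul(SSZ, Z)), add(mul(Z, SSZ), add(Z, S^4(Z))))
  →17  add(mul(S(add(Z, Z)), mul(SSZ, Z)), add(mul(Z, SSZ), add(Z, S^4(Z))))
  →18  add(add(mul(SSZ, Z), mul(add(Z, Z), mul(SSZ, Z))), add(mul(Z, SSZ), add(Z, S^4(Z))))
  →19  add(add(add(Z, mul(SZ, Z)), mul(add(Z, Z), mul(SSZ, Z))), add(mul(Z, SSZ), add(Z, S^4(Z))))
  →20  add(add(mul(SZ, Z), mul(add(Z, Z), mul(SSZ, Z))), add(mul(Z, SSZ), add(Z, S^4(Z))))
  →21  add(add(add(Z, mul(Z, Z)), mul(add(Z, Z), mul(SSZ, Z))), add(mul(Z, SSZ), add(Z, S^4(Z))))
  →22  add(add(mul(Z, Z), mul(add(Z, Z), mul(SSZ, Z))), add(mul(Z, SSZ), add(Z, S^4(Z))))
  →23  add(add(Z, mul(add(Z, Z), mul(SSZ, Z))), add(mul(Z, SSZ), add(Z, S^4(Z))))
  →24  add(mul(add(Z, Z), mul(SSZ, Z)), add(mul(Z, SSZ), add(Z, S^4(Z))))
  →25  add(mul(Z, mul(SSZ, Z)), add(mul(Z, SSZ), add(Z, S^4(Z))))
  →26  add(Z, add(mul(Z, SSZ), add(Z, S^4(Z))))
  →27  add(mul(Z, SSZ), add(Z, S^4(Z)))
  →28  add(Z, add(Z, S^4(Z)))
  →29  add(Z, S^4(Z))
  →30  S^4(Z)

Term B:
  start: add(mul(SZ, SZ), SSSZ)
  →1  add(add(SZ, mul(Z, SZ)), SSSZ)
  →2  add(S(add(Z, mul(Z, SZ))), SSSZ)
  →3  S(add(add(Z, mul(Z, SZ)), SSSZ))
  →4  S(add(mul(Z, SZ), SSSZ))
  →5  S(add(Z, SSSZ))
  →6  S^4(Z)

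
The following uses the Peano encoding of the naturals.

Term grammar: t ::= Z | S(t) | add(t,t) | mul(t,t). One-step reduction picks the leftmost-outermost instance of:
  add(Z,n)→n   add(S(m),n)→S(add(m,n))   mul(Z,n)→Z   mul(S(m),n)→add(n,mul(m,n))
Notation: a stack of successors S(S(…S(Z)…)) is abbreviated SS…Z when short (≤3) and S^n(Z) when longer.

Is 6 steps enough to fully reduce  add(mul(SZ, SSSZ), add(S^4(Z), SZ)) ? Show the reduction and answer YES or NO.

Answer: NO — after 6 steps the term is S(S(add(S(add(Z, mul(Z, SSSZ))), add(S^4(Z), SZ)))), not yet normal

Reduction:
  start: add(mul(SZ, SSSZ), add(S^4(Z), SZ))
  →1  add(add(SSSZ, mul(Z, SSSZ)), add(S^4(Z), SZ))
  →2  add(S(add(SSZ, mul(Z, SSSZ))), add(S^4(Z), SZ))
  →3  S(add(add(SSZ, mul(Z, SSSZ)), add(S^4(Z), SZ)))
  →4  S(add(S(add(SZ, mul(Z, SSSZ))), add(S^4(Z), SZ)))
  →5  S(S(add(add(SZ, mul(Z, SSSZ)), add(S^4(Z), SZ))))
  →6  S(S(add(S(add(Z, mul(Z, SSSZ))), add(S^4(Z), SZ))))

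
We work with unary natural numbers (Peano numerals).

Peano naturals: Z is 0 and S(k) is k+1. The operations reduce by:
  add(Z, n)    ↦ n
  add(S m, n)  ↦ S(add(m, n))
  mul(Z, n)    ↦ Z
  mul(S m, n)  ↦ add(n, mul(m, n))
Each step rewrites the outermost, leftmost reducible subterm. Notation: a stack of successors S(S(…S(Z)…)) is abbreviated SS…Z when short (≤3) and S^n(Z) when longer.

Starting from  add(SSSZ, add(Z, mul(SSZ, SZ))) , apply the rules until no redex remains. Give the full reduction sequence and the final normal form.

Answer: normal form = S^5(Z)  (in 12 steps)

Reduction:
  start: add(SSSZ, add(Z, mul(SSZ, SZ)))
  →1  S(add(SSZ, add(Z, mul(SSZ, SZ))))
  →2  S(S(add(SZ, add(Z, mul(SSZ, SZ)))))
  →3  S(S(S(add(Z, add(Z, mul(SSZ, SZ))))))
  →4  S(S(S(add(Z, mul(SSZ, SZ)))))
  →5  S(S(S(mul(SSZ, SZ))))
  →6  S(S(S(add(SZ, mul(SZ, SZ)))))
  →7  S(S(S(S(add(Z, mul(SZ, SZ))))))
  →8  S(S(S(S(mul(SZ, SZ)))))
  →9  S(S(S(S(add(SZ, mul(Z, SZ))))))
  →10  S(S(S(S(S(add(Z, mul(Z, SZ)))))))
  →11  S(S(S(S(S(mul(Z, SZ))))))
  →12  S^5(Z)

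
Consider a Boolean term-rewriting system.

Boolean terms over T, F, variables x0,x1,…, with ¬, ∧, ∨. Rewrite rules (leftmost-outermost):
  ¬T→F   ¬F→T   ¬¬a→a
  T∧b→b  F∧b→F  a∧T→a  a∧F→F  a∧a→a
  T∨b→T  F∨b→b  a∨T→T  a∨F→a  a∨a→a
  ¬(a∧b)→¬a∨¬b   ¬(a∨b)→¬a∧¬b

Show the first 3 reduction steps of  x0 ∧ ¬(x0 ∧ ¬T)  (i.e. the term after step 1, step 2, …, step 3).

Answer: after 3 steps: x0 ∧ T

Derivation:
  start: x0 ∧ ¬(x0 ∧ ¬T)
  step 1: x0 ∧ (¬x0 ∨ ¬¬T)
  step 2: x0 ∧ (¬x0 ∨ T)
  step 3: x0 ∧ T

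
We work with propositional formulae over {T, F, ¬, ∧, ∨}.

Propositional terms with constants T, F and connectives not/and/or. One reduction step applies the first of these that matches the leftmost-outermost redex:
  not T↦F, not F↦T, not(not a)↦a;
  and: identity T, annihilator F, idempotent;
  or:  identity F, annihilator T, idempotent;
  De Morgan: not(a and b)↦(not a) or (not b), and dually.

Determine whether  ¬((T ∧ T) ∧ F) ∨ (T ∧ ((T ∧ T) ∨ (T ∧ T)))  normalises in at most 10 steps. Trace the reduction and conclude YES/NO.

  start: ¬((T ∧ T) ∧ F) ∨ (T ∧ ((T ∧ T) ∨ (T ∧ T)))
  →1  (¬(T ∧ T) ∨ ¬F) ∨ (T ∧ ((T ∧ T) ∨ (T ∧ T)))
  →2  ((¬T ∨ ¬T) ∨ ¬F) ∨ (T ∧ ((T ∧ T) ∨ (T ∧ T)))
  →3  (¬T ∨ ¬F) ∨ (T ∧ ((T ∧ T) ∨ (T ∧ T)))
  →4  (F ∨ ¬F) ∨ (T ∧ ((T ∧ T) ∨ (T ∧ T)))
  →5  ¬F ∨ (T ∧ ((T ∧ T) ∨ (T ∧ T)))
  →6  T ∨ (T ∧ ((T ∧ T) ∨ (T ∧ T)))
  →7  T

Answer: YES — reaches normal form T in 7 ≤ 10 steps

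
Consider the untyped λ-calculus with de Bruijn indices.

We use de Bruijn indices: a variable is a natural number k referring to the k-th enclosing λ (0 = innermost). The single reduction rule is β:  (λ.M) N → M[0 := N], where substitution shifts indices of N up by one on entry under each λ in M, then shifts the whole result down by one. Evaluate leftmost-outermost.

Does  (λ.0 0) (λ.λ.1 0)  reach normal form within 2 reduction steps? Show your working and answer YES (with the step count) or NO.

Answer: NO — after 2 steps the term is λ.(λ.λ.1 0) 0, not yet normal

Reduction:
  start: (λ.0 0) (λ.λ.1 0)
  →1  (λ.λ.1 0) (λ.λ.1 0)
  →2  λ.(λ.λ.1 0) 0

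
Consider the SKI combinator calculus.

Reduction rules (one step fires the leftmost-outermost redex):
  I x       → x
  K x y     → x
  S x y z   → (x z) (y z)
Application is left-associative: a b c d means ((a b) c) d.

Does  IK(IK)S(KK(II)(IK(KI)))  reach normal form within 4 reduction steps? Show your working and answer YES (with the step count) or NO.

Answer: NO — after 4 steps the term is K(K(IK(KI))), not yet normal

Reduction:
  start: IK(IK)S(KK(II)(IK(KI)))
  step 1: K(IK)S(KK(II)(IK(KI)))
  step 2: IK(KK(II)(IK(KI)))
  step 3: K(KK(II)(IK(KI)))
  step 4: K(K(IK(KI)))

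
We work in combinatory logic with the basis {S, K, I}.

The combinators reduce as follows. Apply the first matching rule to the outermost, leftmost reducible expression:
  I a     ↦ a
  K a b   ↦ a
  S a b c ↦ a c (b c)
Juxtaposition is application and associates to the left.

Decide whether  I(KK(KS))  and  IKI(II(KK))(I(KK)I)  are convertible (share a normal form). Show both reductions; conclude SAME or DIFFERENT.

Term A:
  start: I(KK(KS))
  step 1: KK(KS)
  step 2: K

Term B:
  start: IKI(II(KK))(I(KK)I)
  step 1: KI(II(KK))(I(KK)I)
  step 2: I(I(KK)I)
  step 3: I(KK)I
  step 4: KKI
  step 5: K

Answer: SAME — A ⇓ K, B ⇓ K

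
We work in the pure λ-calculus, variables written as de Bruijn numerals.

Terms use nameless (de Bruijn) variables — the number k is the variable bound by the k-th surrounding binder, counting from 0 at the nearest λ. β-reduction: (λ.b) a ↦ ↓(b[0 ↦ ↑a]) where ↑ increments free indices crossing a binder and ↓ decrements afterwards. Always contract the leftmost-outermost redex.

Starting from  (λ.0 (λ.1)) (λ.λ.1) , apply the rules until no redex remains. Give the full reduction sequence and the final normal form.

Answer: normal form = λ.λ.λ.λ.1  (in 2 steps)

Derivation:
  start: (λ.0 (λ.1)) (λ.λ.1)
  →1  (λ.λ.1) (λ.λ.λ.1)
  →2  λ.λ.λ.λ.1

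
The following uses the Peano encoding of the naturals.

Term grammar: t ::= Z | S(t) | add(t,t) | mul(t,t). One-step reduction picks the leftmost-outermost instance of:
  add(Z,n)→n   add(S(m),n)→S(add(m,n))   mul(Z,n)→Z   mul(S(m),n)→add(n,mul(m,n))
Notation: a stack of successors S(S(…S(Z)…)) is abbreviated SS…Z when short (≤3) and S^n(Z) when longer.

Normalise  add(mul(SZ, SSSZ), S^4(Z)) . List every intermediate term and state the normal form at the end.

Answer: normal form = S^7(Z)  (in 10 steps)

Derivation:
  start: add(mul(SZ, SSSZ), S^4(Z))
  →1  add(add(SSSZ, mul(Z, SSSZ)), S^4(Z))
  →2  add(S(add(SSZ, mul(Z, SSSZ))), S^4(Z))
  →3  S(add(add(SSZ, mul(Z, SSSZ)), S^4(Z)))
  →4  S(add(S(add(SZ, mul(Z, SSSZ))), S^4(Z)))
  →5  S(S(add(add(SZ, mul(Z, SSSZ)), S^4(Z))))
  →6  S(S(add(S(add(Z, mul(Z, SSSZ))), S^4(Z))))
  →7  S(S(S(add(add(Z, mul(Z, SSSZ)), S^4(Z)))))
  →8  S(S(S(add(mul(Z, SSSZ), S^4(Z)))))
  →9  S(S(S(add(Z, S^4(Z)))))
  →10  S^7(Z)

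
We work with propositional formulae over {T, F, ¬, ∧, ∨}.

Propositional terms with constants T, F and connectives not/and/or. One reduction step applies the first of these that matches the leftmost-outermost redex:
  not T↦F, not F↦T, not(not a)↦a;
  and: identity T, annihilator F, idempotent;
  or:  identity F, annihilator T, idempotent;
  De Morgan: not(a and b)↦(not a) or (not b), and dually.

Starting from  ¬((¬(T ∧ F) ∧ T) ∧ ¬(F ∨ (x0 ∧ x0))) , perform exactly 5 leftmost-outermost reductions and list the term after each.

  start: ¬((¬(T ∧ F) ∧ T) ∧ ¬(F ∨ (x0 ∧ x0)))
  step 1: ¬(¬(T ∧ F) ∧ T) ∨ ¬¬(F ∨ (x0 ∧ x0))
  step 2: (¬¬(T ∧ F) ∨ ¬T) ∨ ¬¬(F ∨ (x0 ∧ x0))
  step 3: ((T ∧ F) ∨ ¬T) ∨ ¬¬(F ∨ (x0 ∧ x0))
  step 4: (F ∨ ¬T) ∨ ¬¬(F ∨ (x0 ∧ x0))
  step 5: ¬T ∨ ¬¬(F ∨ (x0 ∧ x0))

Answer: after 5 steps: ¬T ∨ ¬¬(F ∨ (x0 ∧ x0))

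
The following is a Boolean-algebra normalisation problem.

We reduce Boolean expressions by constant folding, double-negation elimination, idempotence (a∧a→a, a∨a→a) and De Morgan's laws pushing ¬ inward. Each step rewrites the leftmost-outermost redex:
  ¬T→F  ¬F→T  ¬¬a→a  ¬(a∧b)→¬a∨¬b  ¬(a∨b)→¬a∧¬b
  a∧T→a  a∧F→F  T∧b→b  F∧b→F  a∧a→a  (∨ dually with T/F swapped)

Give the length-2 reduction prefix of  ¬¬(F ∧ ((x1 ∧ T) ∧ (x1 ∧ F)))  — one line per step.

Answer: after 2 steps: F

Reduction:
  start: ¬¬(F ∧ ((x1 ∧ T) ∧ (x1 ∧ F)))
  →1  F ∧ ((x1 ∧ T) ∧ (x1 ∧ F))
  →2  F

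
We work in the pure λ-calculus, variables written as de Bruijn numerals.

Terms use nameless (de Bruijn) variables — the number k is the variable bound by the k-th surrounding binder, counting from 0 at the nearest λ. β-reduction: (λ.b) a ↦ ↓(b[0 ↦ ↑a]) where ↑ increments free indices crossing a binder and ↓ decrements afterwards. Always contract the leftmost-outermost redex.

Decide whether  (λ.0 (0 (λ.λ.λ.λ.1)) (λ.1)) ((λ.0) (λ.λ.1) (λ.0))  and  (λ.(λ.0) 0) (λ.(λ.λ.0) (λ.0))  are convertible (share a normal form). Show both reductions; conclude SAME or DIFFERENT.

Term A:
  start: (λ.0 (0 (λ.λ.λ.λ.1)) (λ.1)) ((λ.0) (λ.λ.1) (λ.0))
  →1  (λ.0) (λ.λ.1) (λ.0) ((λ.0) (λ.λ.1) (λ.0) (λ.λ.λ.λ.1)) (λ.(λ.0) (λ.λ.1) (λ.0))
  →2  (λ.λ.1) (λ.0) ((λ.0) (λ.λ.1) (λ.0) (λ.λ.λ.λ.1)) (λ.(λ.0) (λ.λ.1) (λ.0))
  →3  (λ.λ.0) ((λ.0) (λ.λ.1) (λ.0) (λ.λ.λ.λ.1)) (λ.(λ.0) (λ.λ.1) (λ.0))
  →4  (λ.0) (λ.(λ.0) (λ.λ.1) (λ.0))
  →5  λ.(λ.0) (λ.λ.1) (λ.0)
  →6  λ.(λ.λ.1) (λ.0)
  →7  λ.λ.λ.0

Term B:
  start: (λ.(λ.0) 0) (λ.(λ.λ.0) (λ.0))
  →1  (λ.0) (λ.(λ.λ.0) (λ.0))
  →2  λ.(λ.λ.0) (λ.0)
  →3  λ.λ.0

Answer: DIFFERENT — A ⇓ λ.λ.λ.0, B ⇓ λ.λ.0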